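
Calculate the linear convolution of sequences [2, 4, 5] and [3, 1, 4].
y[0] = 2×3 = 6; y[1] = 2×1 + 4×3 = 14; y[2] = 2×4 + 4×1 + 5×3 = 27; y[3] = 4×4 + 5×1 = 21; y[4] = 5×4 = 20

[6, 14, 27, 21, 20]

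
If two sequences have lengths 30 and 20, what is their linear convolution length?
Linear/full convolution length: m + n - 1 = 30 + 20 - 1 = 49

49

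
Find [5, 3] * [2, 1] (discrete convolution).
y[0] = 5×2 = 10; y[1] = 5×1 + 3×2 = 11; y[2] = 3×1 = 3

[10, 11, 3]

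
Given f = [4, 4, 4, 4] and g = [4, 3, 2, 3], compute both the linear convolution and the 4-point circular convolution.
Linear: y_lin[0] = 4×4 = 16; y_lin[1] = 4×3 + 4×4 = 28; y_lin[2] = 4×2 + 4×3 + 4×4 = 36; y_lin[3] = 4×3 + 4×2 + 4×3 + 4×4 = 48; y_lin[4] = 4×3 + 4×2 + 4×3 = 32; y_lin[5] = 4×3 + 4×2 = 20; y_lin[6] = 4×3 = 12 → [16, 28, 36, 48, 32, 20, 12]. Circular (length 4): y[0] = 4×4 + 4×3 + 4×2 + 4×3 = 48; y[1] = 4×3 + 4×4 + 4×3 + 4×2 = 48; y[2] = 4×2 + 4×3 + 4×4 + 4×3 = 48; y[3] = 4×3 + 4×2 + 4×3 + 4×4 = 48 → [48, 48, 48, 48]

Linear: [16, 28, 36, 48, 32, 20, 12], Circular: [48, 48, 48, 48]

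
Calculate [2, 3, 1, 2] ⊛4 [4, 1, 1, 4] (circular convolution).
Use y[k] = Σ_j s[j]·t[(k-j) mod 4]. y[0] = 2×4 + 3×4 + 1×1 + 2×1 = 23; y[1] = 2×1 + 3×4 + 1×4 + 2×1 = 20; y[2] = 2×1 + 3×1 + 1×4 + 2×4 = 17; y[3] = 2×4 + 3×1 + 1×1 + 2×4 = 20. Result: [23, 20, 17, 20]

[23, 20, 17, 20]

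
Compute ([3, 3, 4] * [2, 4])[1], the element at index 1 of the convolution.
Use y[k] = Σ_i a[i]·b[k-i] at k=1. y[1] = 3×4 + 3×2 = 18

18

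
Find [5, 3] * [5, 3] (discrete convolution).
y[0] = 5×5 = 25; y[1] = 5×3 + 3×5 = 30; y[2] = 3×3 = 9

[25, 30, 9]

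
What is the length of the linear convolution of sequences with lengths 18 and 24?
Linear/full convolution length: m + n - 1 = 18 + 24 - 1 = 41

41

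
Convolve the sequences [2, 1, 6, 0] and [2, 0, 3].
y[0] = 2×2 = 4; y[1] = 2×0 + 1×2 = 2; y[2] = 2×3 + 1×0 + 6×2 = 18; y[3] = 1×3 + 6×0 + 0×2 = 3; y[4] = 6×3 + 0×0 = 18; y[5] = 0×3 = 0

[4, 2, 18, 3, 18, 0]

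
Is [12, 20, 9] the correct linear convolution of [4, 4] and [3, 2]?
Recompute linear convolution of [4, 4] and [3, 2]: y[0] = 4×3 = 12; y[1] = 4×2 + 4×3 = 20; y[2] = 4×2 = 8 → [12, 20, 8]. Compare to given [12, 20, 9]: they differ at index 2: given 9, correct 8, so answer: No

No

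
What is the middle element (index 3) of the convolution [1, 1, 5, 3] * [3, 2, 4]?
Use y[k] = Σ_i a[i]·b[k-i] at k=3. y[3] = 1×4 + 5×2 + 3×3 = 23

23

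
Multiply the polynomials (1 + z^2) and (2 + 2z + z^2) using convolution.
Ascending coefficients: a = [1, 0, 1], b = [2, 2, 1]. c[0] = 1×2 = 2; c[1] = 1×2 + 0×2 = 2; c[2] = 1×1 + 0×2 + 1×2 = 3; c[3] = 0×1 + 1×2 = 2; c[4] = 1×1 = 1. Result coefficients: [2, 2, 3, 2, 1] → 2 + 2z + 3z^2 + 2z^3 + z^4

2 + 2z + 3z^2 + 2z^3 + z^4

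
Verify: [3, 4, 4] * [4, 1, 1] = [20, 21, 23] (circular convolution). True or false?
Recompute circular convolution of [3, 4, 4] and [4, 1, 1]: y[0] = 3×4 + 4×1 + 4×1 = 20; y[1] = 3×1 + 4×4 + 4×1 = 23; y[2] = 3×1 + 4×1 + 4×4 = 23 → [20, 23, 23]. Compare to given [20, 21, 23]: they differ at index 1: given 21, correct 23, so answer: No

No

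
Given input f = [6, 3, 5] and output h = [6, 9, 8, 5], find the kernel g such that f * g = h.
Output length 4 = len(f) + len(g) - 1 ⇒ len(g) = 2. Solve g forward using g[k] = (h[k] - Σ_{i≥1} f[i]·g[k-i]) / f[0]: g[0] = h[0] / f[0] = 6 / 6 = 1; g[1] = (h[1] - 3×1) / f[0] = (9 - 3×1) / 6 = 1. So g = [1, 1]. Forward-check [6, 3, 5] * [1, 1]: h[0] = 6×1 = 6; h[1] = 6×1 + 3×1 = 9; h[2] = 3×1 + 5×1 = 8; h[3] = 5×1 = 5 → [6, 9, 8, 5] ✓

[1, 1]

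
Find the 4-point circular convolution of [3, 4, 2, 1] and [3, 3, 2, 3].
Use y[k] = Σ_j u[j]·v[(k-j) mod 4]. y[0] = 3×3 + 4×3 + 2×2 + 1×3 = 28; y[1] = 3×3 + 4×3 + 2×3 + 1×2 = 29; y[2] = 3×2 + 4×3 + 2×3 + 1×3 = 27; y[3] = 3×3 + 4×2 + 2×3 + 1×3 = 26. Result: [28, 29, 27, 26]

[28, 29, 27, 26]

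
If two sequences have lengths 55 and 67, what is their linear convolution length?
Linear/full convolution length: m + n - 1 = 55 + 67 - 1 = 121

121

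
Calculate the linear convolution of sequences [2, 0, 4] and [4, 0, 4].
y[0] = 2×4 = 8; y[1] = 2×0 + 0×4 = 0; y[2] = 2×4 + 0×0 + 4×4 = 24; y[3] = 0×4 + 4×0 = 0; y[4] = 4×4 = 16

[8, 0, 24, 0, 16]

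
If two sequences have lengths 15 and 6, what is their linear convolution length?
Linear/full convolution length: m + n - 1 = 15 + 6 - 1 = 20

20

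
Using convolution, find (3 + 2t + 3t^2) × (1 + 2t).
Ascending coefficients: a = [3, 2, 3], b = [1, 2]. c[0] = 3×1 = 3; c[1] = 3×2 + 2×1 = 8; c[2] = 2×2 + 3×1 = 7; c[3] = 3×2 = 6. Result coefficients: [3, 8, 7, 6] → 3 + 8t + 7t^2 + 6t^3

3 + 8t + 7t^2 + 6t^3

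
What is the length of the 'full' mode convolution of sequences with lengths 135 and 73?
Linear/full convolution length: m + n - 1 = 135 + 73 - 1 = 207

207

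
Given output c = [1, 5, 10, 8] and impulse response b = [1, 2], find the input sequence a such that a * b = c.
Deconvolve c=[1, 5, 10, 8] by b=[1, 2]. Since b[0]=1, solve forward: a[0] = c[0] / 1 = 1; a[1] = (c[1] - 1×2) / 1 = 3; a[2] = (c[2] - 3×2) / 1 = 4. So a = [1, 3, 4]. Check by forward convolution: c[0] = 1×1 = 1; c[1] = 1×2 + 3×1 = 5; c[2] = 3×2 + 4×1 = 10; c[3] = 4×2 = 8

[1, 3, 4]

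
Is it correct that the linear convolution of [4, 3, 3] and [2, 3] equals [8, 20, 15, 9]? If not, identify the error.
Recompute linear convolution of [4, 3, 3] and [2, 3]: y[0] = 4×2 = 8; y[1] = 4×3 + 3×2 = 18; y[2] = 3×3 + 3×2 = 15; y[3] = 3×3 = 9 → [8, 18, 15, 9]. Compare to given [8, 20, 15, 9]: they differ at index 1: given 20, correct 18, so answer: No

No. Error at index 1: given 20, correct 18.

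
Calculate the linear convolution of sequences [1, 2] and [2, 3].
y[0] = 1×2 = 2; y[1] = 1×3 + 2×2 = 7; y[2] = 2×3 = 6

[2, 7, 6]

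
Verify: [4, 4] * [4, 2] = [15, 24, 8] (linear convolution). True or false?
Recompute linear convolution of [4, 4] and [4, 2]: y[0] = 4×4 = 16; y[1] = 4×2 + 4×4 = 24; y[2] = 4×2 = 8 → [16, 24, 8]. Compare to given [15, 24, 8]: they differ at index 0: given 15, correct 16, so answer: No

No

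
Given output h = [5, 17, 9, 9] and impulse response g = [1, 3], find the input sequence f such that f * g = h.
Deconvolve h=[5, 17, 9, 9] by g=[1, 3]. Since g[0]=1, solve forward: f[0] = h[0] / 1 = 5; f[1] = (h[1] - 5×3) / 1 = 2; f[2] = (h[2] - 2×3) / 1 = 3. So f = [5, 2, 3]. Check by forward convolution: h[0] = 5×1 = 5; h[1] = 5×3 + 2×1 = 17; h[2] = 2×3 + 3×1 = 9; h[3] = 3×3 = 9

[5, 2, 3]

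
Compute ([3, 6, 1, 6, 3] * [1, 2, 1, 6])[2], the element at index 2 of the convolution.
Use y[k] = Σ_i a[i]·b[k-i] at k=2. y[2] = 3×1 + 6×2 + 1×1 = 16

16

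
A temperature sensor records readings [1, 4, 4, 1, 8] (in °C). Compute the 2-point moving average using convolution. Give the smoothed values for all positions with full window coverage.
2-point moving average kernel = [1, 1]. Apply in 'valid' mode (full window coverage): avg[0] = (1 + 4) / 2 = 2.5; avg[1] = (4 + 4) / 2 = 4.0; avg[2] = (4 + 1) / 2 = 2.5; avg[3] = (1 + 8) / 2 = 4.5. Smoothed values: [2.5, 4.0, 2.5, 4.5]

[2.5, 4.0, 2.5, 4.5]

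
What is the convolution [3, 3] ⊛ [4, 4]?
y[0] = 3×4 = 12; y[1] = 3×4 + 3×4 = 24; y[2] = 3×4 = 12

[12, 24, 12]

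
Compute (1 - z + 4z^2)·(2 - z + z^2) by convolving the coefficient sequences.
Ascending coefficients: a = [1, -1, 4], b = [2, -1, 1]. c[0] = 1×2 = 2; c[1] = 1×-1 + -1×2 = -3; c[2] = 1×1 + -1×-1 + 4×2 = 10; c[3] = -1×1 + 4×-1 = -5; c[4] = 4×1 = 4. Result coefficients: [2, -3, 10, -5, 4] → 2 - 3z + 10z^2 - 5z^3 + 4z^4

2 - 3z + 10z^2 - 5z^3 + 4z^4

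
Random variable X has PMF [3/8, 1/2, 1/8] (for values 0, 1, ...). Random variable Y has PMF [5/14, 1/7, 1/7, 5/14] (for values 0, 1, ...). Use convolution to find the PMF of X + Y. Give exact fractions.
P(X+Y=k) = Σ_i P(X=i)·P(Y=k-i) — a convolution of [3/8, 1/2, 1/8] and [5/14, 1/7, 1/7, 5/14]. P(X+Y=0) = (3/8)×(5/14) = 15/112; P(X+Y=1) = (3/8)×(1/7) + (1/2)×(5/14) = 3/56 + 5/28 = 13/56; P(X+Y=2) = (3/8)×(1/7) + (1/2)×(1/7) + (1/8)×(5/14) = 3/56 + 1/14 + 5/112 = 19/112; P(X+Y=3) = (3/8)×(5/14) + (1/2)×(1/7) + (1/8)×(1/7) = 15/112 + 1/14 + 1/56 = 25/112; P(X+Y=4) = (1/2)×(5/14) + (1/8)×(1/7) = 5/28 + 1/56 = 11/56; P(X+Y=5) = (1/8)×(5/14) = 5/112. PMF: [15/112, 13/56, 19/112, 25/112, 11/56, 5/112] (sums to 1 ✓)

[15/112, 13/56, 19/112, 25/112, 11/56, 5/112]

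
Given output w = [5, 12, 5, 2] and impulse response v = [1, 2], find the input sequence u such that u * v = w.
Deconvolve w=[5, 12, 5, 2] by v=[1, 2]. Since v[0]=1, solve forward: u[0] = w[0] / 1 = 5; u[1] = (w[1] - 5×2) / 1 = 2; u[2] = (w[2] - 2×2) / 1 = 1. So u = [5, 2, 1]. Check by forward convolution: w[0] = 5×1 = 5; w[1] = 5×2 + 2×1 = 12; w[2] = 2×2 + 1×1 = 5; w[3] = 1×2 = 2

[5, 2, 1]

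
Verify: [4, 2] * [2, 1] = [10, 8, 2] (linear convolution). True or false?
Recompute linear convolution of [4, 2] and [2, 1]: y[0] = 4×2 = 8; y[1] = 4×1 + 2×2 = 8; y[2] = 2×1 = 2 → [8, 8, 2]. Compare to given [10, 8, 2]: they differ at index 0: given 10, correct 8, so answer: No

No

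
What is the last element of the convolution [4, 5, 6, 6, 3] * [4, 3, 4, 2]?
Use y[k] = Σ_i a[i]·b[k-i] at k=7. y[7] = 3×2 = 6

6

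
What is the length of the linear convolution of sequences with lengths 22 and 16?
Linear/full convolution length: m + n - 1 = 22 + 16 - 1 = 37

37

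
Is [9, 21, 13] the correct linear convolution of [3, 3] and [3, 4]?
Recompute linear convolution of [3, 3] and [3, 4]: y[0] = 3×3 = 9; y[1] = 3×4 + 3×3 = 21; y[2] = 3×4 = 12 → [9, 21, 12]. Compare to given [9, 21, 13]: they differ at index 2: given 13, correct 12, so answer: No

No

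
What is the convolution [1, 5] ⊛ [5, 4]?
y[0] = 1×5 = 5; y[1] = 1×4 + 5×5 = 29; y[2] = 5×4 = 20

[5, 29, 20]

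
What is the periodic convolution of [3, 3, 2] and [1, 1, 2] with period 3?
Use y[k] = Σ_j a[j]·b[(k-j) mod 3]. y[0] = 3×1 + 3×2 + 2×1 = 11; y[1] = 3×1 + 3×1 + 2×2 = 10; y[2] = 3×2 + 3×1 + 2×1 = 11. Result: [11, 10, 11]

[11, 10, 11]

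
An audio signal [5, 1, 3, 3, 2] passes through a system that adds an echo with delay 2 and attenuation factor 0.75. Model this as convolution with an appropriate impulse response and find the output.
Direct-path + delayed-attenuated-path model → impulse response h = [1, 0, 0.75] (1 at lag 0, 0.75 at lag 2). Output y[n] = x[n] + 0.75·x[n - 2] (with x[n] = 0 outside 0..4): y[0] = 5 + 0.75×0 = 5; y[1] = 1 + 0.75×0 = 1; y[2] = 3 + 0.75×5 = 6.75; y[3] = 3 + 0.75×1 = 3.75; y[4] = 2 + 0.75×3 = 4.25; y[5] = 0 + 0.75×3 = 2.25; y[6] = 0 + 0.75×2 = 1.5. So y = [5, 1, 6.75, 3.75, 4.25, 2.25, 1.5]

[5, 1, 6.75, 3.75, 4.25, 2.25, 1.5]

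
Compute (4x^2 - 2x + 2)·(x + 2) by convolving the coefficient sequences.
Ascending coefficients: a = [2, -2, 4], b = [2, 1]. c[0] = 2×2 = 4; c[1] = 2×1 + -2×2 = -2; c[2] = -2×1 + 4×2 = 6; c[3] = 4×1 = 4. Result coefficients: [4, -2, 6, 4] → 4x^3 + 6x^2 - 2x + 4

4x^3 + 6x^2 - 2x + 4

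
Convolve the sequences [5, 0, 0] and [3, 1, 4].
y[0] = 5×3 = 15; y[1] = 5×1 + 0×3 = 5; y[2] = 5×4 + 0×1 + 0×3 = 20; y[3] = 0×4 + 0×1 = 0; y[4] = 0×4 = 0

[15, 5, 20, 0, 0]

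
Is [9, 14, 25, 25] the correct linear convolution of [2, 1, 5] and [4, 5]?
Recompute linear convolution of [2, 1, 5] and [4, 5]: y[0] = 2×4 = 8; y[1] = 2×5 + 1×4 = 14; y[2] = 1×5 + 5×4 = 25; y[3] = 5×5 = 25 → [8, 14, 25, 25]. Compare to given [9, 14, 25, 25]: they differ at index 0: given 9, correct 8, so answer: No

No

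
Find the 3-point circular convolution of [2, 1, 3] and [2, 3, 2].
Use y[k] = Σ_j f[j]·g[(k-j) mod 3]. y[0] = 2×2 + 1×2 + 3×3 = 15; y[1] = 2×3 + 1×2 + 3×2 = 14; y[2] = 2×2 + 1×3 + 3×2 = 13. Result: [15, 14, 13]

[15, 14, 13]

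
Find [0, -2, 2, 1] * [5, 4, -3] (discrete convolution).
y[0] = 0×5 = 0; y[1] = 0×4 + -2×5 = -10; y[2] = 0×-3 + -2×4 + 2×5 = 2; y[3] = -2×-3 + 2×4 + 1×5 = 19; y[4] = 2×-3 + 1×4 = -2; y[5] = 1×-3 = -3

[0, -10, 2, 19, -2, -3]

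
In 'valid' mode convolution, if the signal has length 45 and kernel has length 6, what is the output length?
'Valid' mode counts only positions where the kernel fully overlaps the signal: m - n + 1 = 45 - 6 + 1 = 40

40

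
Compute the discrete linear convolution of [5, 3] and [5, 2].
y[0] = 5×5 = 25; y[1] = 5×2 + 3×5 = 25; y[2] = 3×2 = 6

[25, 25, 6]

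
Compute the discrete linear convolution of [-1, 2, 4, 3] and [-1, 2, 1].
y[0] = -1×-1 = 1; y[1] = -1×2 + 2×-1 = -4; y[2] = -1×1 + 2×2 + 4×-1 = -1; y[3] = 2×1 + 4×2 + 3×-1 = 7; y[4] = 4×1 + 3×2 = 10; y[5] = 3×1 = 3

[1, -4, -1, 7, 10, 3]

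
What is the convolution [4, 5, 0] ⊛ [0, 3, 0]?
y[0] = 4×0 = 0; y[1] = 4×3 + 5×0 = 12; y[2] = 4×0 + 5×3 + 0×0 = 15; y[3] = 5×0 + 0×3 = 0; y[4] = 0×0 = 0

[0, 12, 15, 0, 0]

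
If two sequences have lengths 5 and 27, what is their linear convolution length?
Linear/full convolution length: m + n - 1 = 5 + 27 - 1 = 31

31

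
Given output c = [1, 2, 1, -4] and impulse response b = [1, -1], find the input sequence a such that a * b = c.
Deconvolve c=[1, 2, 1, -4] by b=[1, -1]. Since b[0]=1, solve forward: a[0] = c[0] / 1 = 1; a[1] = (c[1] - 1×-1) / 1 = 3; a[2] = (c[2] - 3×-1) / 1 = 4. So a = [1, 3, 4]. Check by forward convolution: c[0] = 1×1 = 1; c[1] = 1×-1 + 3×1 = 2; c[2] = 3×-1 + 4×1 = 1; c[3] = 4×-1 = -4

[1, 3, 4]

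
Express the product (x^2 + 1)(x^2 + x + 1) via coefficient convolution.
Ascending coefficients: a = [1, 0, 1], b = [1, 1, 1]. c[0] = 1×1 = 1; c[1] = 1×1 + 0×1 = 1; c[2] = 1×1 + 0×1 + 1×1 = 2; c[3] = 0×1 + 1×1 = 1; c[4] = 1×1 = 1. Result coefficients: [1, 1, 2, 1, 1] → x^4 + x^3 + 2x^2 + x + 1

x^4 + x^3 + 2x^2 + x + 1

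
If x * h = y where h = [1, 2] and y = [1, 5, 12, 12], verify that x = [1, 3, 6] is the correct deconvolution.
Forward-compute [1, 3, 6] * [1, 2]: y[0] = 1×1 = 1; y[1] = 1×2 + 3×1 = 5; y[2] = 3×2 + 6×1 = 12; y[3] = 6×2 = 12 → [1, 5, 12, 12]. Matches given y = [1, 5, 12, 12], so verified.

Verified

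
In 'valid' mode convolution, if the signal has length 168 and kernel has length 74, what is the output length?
'Valid' mode counts only positions where the kernel fully overlaps the signal: m - n + 1 = 168 - 74 + 1 = 95

95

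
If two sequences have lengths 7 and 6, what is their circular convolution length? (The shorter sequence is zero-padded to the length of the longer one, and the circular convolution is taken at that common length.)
Circular convolution (zero-padding the shorter input) has length max(m, n) = max(7, 6) = 7

7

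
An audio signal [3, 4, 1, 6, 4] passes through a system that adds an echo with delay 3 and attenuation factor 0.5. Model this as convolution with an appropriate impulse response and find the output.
Direct-path + delayed-attenuated-path model → impulse response h = [1, 0, 0, 0.5] (1 at lag 0, 0.5 at lag 3). Output y[n] = x[n] + 0.5·x[n - 3] (with x[n] = 0 outside 0..4): y[0] = 3 + 0.5×0 = 3; y[1] = 4 + 0.5×0 = 4; y[2] = 1 + 0.5×0 = 1; y[3] = 6 + 0.5×3 = 7.5; y[4] = 4 + 0.5×4 = 6.0; y[5] = 0 + 0.5×1 = 0.5; y[6] = 0 + 0.5×6 = 3.0; y[7] = 0 + 0.5×4 = 2.0. So y = [3, 4, 1, 7.5, 6.0, 0.5, 3.0, 2.0]

[3, 4, 1, 7.5, 6.0, 0.5, 3.0, 2.0]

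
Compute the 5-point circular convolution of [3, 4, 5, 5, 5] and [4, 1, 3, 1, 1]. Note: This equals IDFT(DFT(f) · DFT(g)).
Either evaluate y[k] = Σ_j f[j]·g[(k-j) mod 5] directly, or use IDFT(DFT(f) · DFT(g)). y[0] = 3×4 + 4×1 + 5×1 + 5×3 + 5×1 = 41; y[1] = 3×1 + 4×4 + 5×1 + 5×1 + 5×3 = 44; y[2] = 3×3 + 4×1 + 5×4 + 5×1 + 5×1 = 43; y[3] = 3×1 + 4×3 + 5×1 + 5×4 + 5×1 = 45; y[4] = 3×1 + 4×1 + 5×3 + 5×1 + 5×4 = 47. Result: [41, 44, 43, 45, 47]

[41, 44, 43, 45, 47]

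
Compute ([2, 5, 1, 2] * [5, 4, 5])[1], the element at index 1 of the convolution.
Use y[k] = Σ_i a[i]·b[k-i] at k=1. y[1] = 2×4 + 5×5 = 33

33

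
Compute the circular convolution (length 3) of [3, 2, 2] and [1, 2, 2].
Use y[k] = Σ_j f[j]·g[(k-j) mod 3]. y[0] = 3×1 + 2×2 + 2×2 = 11; y[1] = 3×2 + 2×1 + 2×2 = 12; y[2] = 3×2 + 2×2 + 2×1 = 12. Result: [11, 12, 12]

[11, 12, 12]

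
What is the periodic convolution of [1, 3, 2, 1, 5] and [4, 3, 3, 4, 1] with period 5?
Use y[k] = Σ_j x[j]·h[(k-j) mod 5]. y[0] = 1×4 + 3×1 + 2×4 + 1×3 + 5×3 = 33; y[1] = 1×3 + 3×4 + 2×1 + 1×4 + 5×3 = 36; y[2] = 1×3 + 3×3 + 2×4 + 1×1 + 5×4 = 41; y[3] = 1×4 + 3×3 + 2×3 + 1×4 + 5×1 = 28; y[4] = 1×1 + 3×4 + 2×3 + 1×3 + 5×4 = 42. Result: [33, 36, 41, 28, 42]

[33, 36, 41, 28, 42]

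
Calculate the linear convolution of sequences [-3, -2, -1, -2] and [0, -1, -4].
y[0] = -3×0 = 0; y[1] = -3×-1 + -2×0 = 3; y[2] = -3×-4 + -2×-1 + -1×0 = 14; y[3] = -2×-4 + -1×-1 + -2×0 = 9; y[4] = -1×-4 + -2×-1 = 6; y[5] = -2×-4 = 8

[0, 3, 14, 9, 6, 8]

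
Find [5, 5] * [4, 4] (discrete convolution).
y[0] = 5×4 = 20; y[1] = 5×4 + 5×4 = 40; y[2] = 5×4 = 20

[20, 40, 20]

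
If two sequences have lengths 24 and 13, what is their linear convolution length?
Linear/full convolution length: m + n - 1 = 24 + 13 - 1 = 36

36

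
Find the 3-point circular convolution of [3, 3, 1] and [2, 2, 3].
Use y[k] = Σ_j s[j]·t[(k-j) mod 3]. y[0] = 3×2 + 3×3 + 1×2 = 17; y[1] = 3×2 + 3×2 + 1×3 = 15; y[2] = 3×3 + 3×2 + 1×2 = 17. Result: [17, 15, 17]

[17, 15, 17]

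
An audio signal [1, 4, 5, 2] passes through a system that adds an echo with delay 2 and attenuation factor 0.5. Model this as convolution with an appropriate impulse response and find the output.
Direct-path + delayed-attenuated-path model → impulse response h = [1, 0, 0.5] (1 at lag 0, 0.5 at lag 2). Output y[n] = x[n] + 0.5·x[n - 2] (with x[n] = 0 outside 0..3): y[0] = 1 + 0.5×0 = 1; y[1] = 4 + 0.5×0 = 4; y[2] = 5 + 0.5×1 = 5.5; y[3] = 2 + 0.5×4 = 4.0; y[4] = 0 + 0.5×5 = 2.5; y[5] = 0 + 0.5×2 = 1.0. So y = [1, 4, 5.5, 4.0, 2.5, 1.0]

[1, 4, 5.5, 4.0, 2.5, 1.0]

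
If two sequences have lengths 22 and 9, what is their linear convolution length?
Linear/full convolution length: m + n - 1 = 22 + 9 - 1 = 30

30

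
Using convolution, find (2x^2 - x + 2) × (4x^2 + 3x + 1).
Ascending coefficients: a = [2, -1, 2], b = [1, 3, 4]. c[0] = 2×1 = 2; c[1] = 2×3 + -1×1 = 5; c[2] = 2×4 + -1×3 + 2×1 = 7; c[3] = -1×4 + 2×3 = 2; c[4] = 2×4 = 8. Result coefficients: [2, 5, 7, 2, 8] → 8x^4 + 2x^3 + 7x^2 + 5x + 2

8x^4 + 2x^3 + 7x^2 + 5x + 2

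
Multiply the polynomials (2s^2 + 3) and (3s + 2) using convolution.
Ascending coefficients: a = [3, 0, 2], b = [2, 3]. c[0] = 3×2 = 6; c[1] = 3×3 + 0×2 = 9; c[2] = 0×3 + 2×2 = 4; c[3] = 2×3 = 6. Result coefficients: [6, 9, 4, 6] → 6s^3 + 4s^2 + 9s + 6

6s^3 + 4s^2 + 9s + 6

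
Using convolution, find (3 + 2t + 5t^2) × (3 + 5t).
Ascending coefficients: a = [3, 2, 5], b = [3, 5]. c[0] = 3×3 = 9; c[1] = 3×5 + 2×3 = 21; c[2] = 2×5 + 5×3 = 25; c[3] = 5×5 = 25. Result coefficients: [9, 21, 25, 25] → 9 + 21t + 25t^2 + 25t^3

9 + 21t + 25t^2 + 25t^3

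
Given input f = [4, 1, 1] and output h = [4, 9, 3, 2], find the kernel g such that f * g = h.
Output length 4 = len(f) + len(g) - 1 ⇒ len(g) = 2. Solve g forward using g[k] = (h[k] - Σ_{i≥1} f[i]·g[k-i]) / f[0]: g[0] = h[0] / f[0] = 4 / 4 = 1; g[1] = (h[1] - 1×1) / f[0] = (9 - 1×1) / 4 = 2. So g = [1, 2]. Forward-check [4, 1, 1] * [1, 2]: h[0] = 4×1 = 4; h[1] = 4×2 + 1×1 = 9; h[2] = 1×2 + 1×1 = 3; h[3] = 1×2 = 2 → [4, 9, 3, 2] ✓

[1, 2]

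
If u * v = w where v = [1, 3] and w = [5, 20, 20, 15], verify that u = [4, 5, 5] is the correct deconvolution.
Forward-compute [4, 5, 5] * [1, 3]: w[0] = 4×1 = 4; w[1] = 4×3 + 5×1 = 17; w[2] = 5×3 + 5×1 = 20; w[3] = 5×3 = 15 → [4, 17, 20, 15]. Does not match given w = [5, 20, 20, 15].

Not verified. [4, 5, 5] * [1, 3] = [4, 17, 20, 15], which differs from [5, 20, 20, 15] at index 0.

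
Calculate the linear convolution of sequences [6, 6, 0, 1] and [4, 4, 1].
y[0] = 6×4 = 24; y[1] = 6×4 + 6×4 = 48; y[2] = 6×1 + 6×4 + 0×4 = 30; y[3] = 6×1 + 0×4 + 1×4 = 10; y[4] = 0×1 + 1×4 = 4; y[5] = 1×1 = 1

[24, 48, 30, 10, 4, 1]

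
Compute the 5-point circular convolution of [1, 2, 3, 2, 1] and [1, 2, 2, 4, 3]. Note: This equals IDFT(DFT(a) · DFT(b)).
Either evaluate y[k] = Σ_j a[j]·b[(k-j) mod 5] directly, or use IDFT(DFT(a) · DFT(b)). y[0] = 1×1 + 2×3 + 3×4 + 2×2 + 1×2 = 25; y[1] = 1×2 + 2×1 + 3×3 + 2×4 + 1×2 = 23; y[2] = 1×2 + 2×2 + 3×1 + 2×3 + 1×4 = 19; y[3] = 1×4 + 2×2 + 3×2 + 2×1 + 1×3 = 19; y[4] = 1×3 + 2×4 + 3×2 + 2×2 + 1×1 = 22. Result: [25, 23, 19, 19, 22]

[25, 23, 19, 19, 22]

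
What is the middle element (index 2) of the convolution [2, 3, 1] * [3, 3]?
Use y[k] = Σ_i a[i]·b[k-i] at k=2. y[2] = 3×3 + 1×3 = 12

12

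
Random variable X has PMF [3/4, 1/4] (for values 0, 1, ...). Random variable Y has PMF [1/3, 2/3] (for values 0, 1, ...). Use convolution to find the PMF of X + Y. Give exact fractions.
P(X+Y=k) = Σ_i P(X=i)·P(Y=k-i) — a convolution of [3/4, 1/4] and [1/3, 2/3]. P(X+Y=0) = (3/4)×(1/3) = 1/4; P(X+Y=1) = (3/4)×(2/3) + (1/4)×(1/3) = 1/2 + 1/12 = 7/12; P(X+Y=2) = (1/4)×(2/3) = 1/6. PMF: [1/4, 7/12, 1/6] (sums to 1 ✓)

[1/4, 7/12, 1/6]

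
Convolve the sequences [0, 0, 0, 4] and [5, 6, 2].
y[0] = 0×5 = 0; y[1] = 0×6 + 0×5 = 0; y[2] = 0×2 + 0×6 + 0×5 = 0; y[3] = 0×2 + 0×6 + 4×5 = 20; y[4] = 0×2 + 4×6 = 24; y[5] = 4×2 = 8

[0, 0, 0, 20, 24, 8]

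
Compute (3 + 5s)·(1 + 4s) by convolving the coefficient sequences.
Ascending coefficients: a = [3, 5], b = [1, 4]. c[0] = 3×1 = 3; c[1] = 3×4 + 5×1 = 17; c[2] = 5×4 = 20. Result coefficients: [3, 17, 20] → 3 + 17s + 20s^2

3 + 17s + 20s^2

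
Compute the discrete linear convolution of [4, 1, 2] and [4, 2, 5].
y[0] = 4×4 = 16; y[1] = 4×2 + 1×4 = 12; y[2] = 4×5 + 1×2 + 2×4 = 30; y[3] = 1×5 + 2×2 = 9; y[4] = 2×5 = 10

[16, 12, 30, 9, 10]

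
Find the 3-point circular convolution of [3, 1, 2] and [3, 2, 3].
Use y[k] = Σ_j a[j]·b[(k-j) mod 3]. y[0] = 3×3 + 1×3 + 2×2 = 16; y[1] = 3×2 + 1×3 + 2×3 = 15; y[2] = 3×3 + 1×2 + 2×3 = 17. Result: [16, 15, 17]

[16, 15, 17]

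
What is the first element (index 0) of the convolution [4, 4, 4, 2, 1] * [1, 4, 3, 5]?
Use y[k] = Σ_i a[i]·b[k-i] at k=0. y[0] = 4×1 = 4

4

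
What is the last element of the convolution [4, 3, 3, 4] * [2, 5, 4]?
Use y[k] = Σ_i a[i]·b[k-i] at k=5. y[5] = 4×4 = 16

16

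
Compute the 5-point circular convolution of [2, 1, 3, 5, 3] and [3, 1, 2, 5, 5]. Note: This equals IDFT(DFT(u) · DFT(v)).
Either evaluate y[k] = Σ_j u[j]·v[(k-j) mod 5] directly, or use IDFT(DFT(u) · DFT(v)). y[0] = 2×3 + 1×5 + 3×5 + 5×2 + 3×1 = 39; y[1] = 2×1 + 1×3 + 3×5 + 5×5 + 3×2 = 51; y[2] = 2×2 + 1×1 + 3×3 + 5×5 + 3×5 = 54; y[3] = 2×5 + 1×2 + 3×1 + 5×3 + 3×5 = 45; y[4] = 2×5 + 1×5 + 3×2 + 5×1 + 3×3 = 35. Result: [39, 51, 54, 45, 35]

[39, 51, 54, 45, 35]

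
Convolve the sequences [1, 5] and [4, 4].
y[0] = 1×4 = 4; y[1] = 1×4 + 5×4 = 24; y[2] = 5×4 = 20

[4, 24, 20]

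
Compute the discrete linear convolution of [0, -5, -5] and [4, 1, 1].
y[0] = 0×4 = 0; y[1] = 0×1 + -5×4 = -20; y[2] = 0×1 + -5×1 + -5×4 = -25; y[3] = -5×1 + -5×1 = -10; y[4] = -5×1 = -5

[0, -20, -25, -10, -5]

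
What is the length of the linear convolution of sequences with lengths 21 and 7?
Linear/full convolution length: m + n - 1 = 21 + 7 - 1 = 27

27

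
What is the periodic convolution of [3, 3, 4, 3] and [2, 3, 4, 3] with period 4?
Use y[k] = Σ_j u[j]·v[(k-j) mod 4]. y[0] = 3×2 + 3×3 + 4×4 + 3×3 = 40; y[1] = 3×3 + 3×2 + 4×3 + 3×4 = 39; y[2] = 3×4 + 3×3 + 4×2 + 3×3 = 38; y[3] = 3×3 + 3×4 + 4×3 + 3×2 = 39. Result: [40, 39, 38, 39]

[40, 39, 38, 39]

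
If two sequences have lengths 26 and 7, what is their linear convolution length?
Linear/full convolution length: m + n - 1 = 26 + 7 - 1 = 32

32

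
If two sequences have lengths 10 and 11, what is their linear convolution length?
Linear/full convolution length: m + n - 1 = 10 + 11 - 1 = 20

20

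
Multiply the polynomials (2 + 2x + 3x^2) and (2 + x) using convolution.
Ascending coefficients: a = [2, 2, 3], b = [2, 1]. c[0] = 2×2 = 4; c[1] = 2×1 + 2×2 = 6; c[2] = 2×1 + 3×2 = 8; c[3] = 3×1 = 3. Result coefficients: [4, 6, 8, 3] → 4 + 6x + 8x^2 + 3x^3

4 + 6x + 8x^2 + 3x^3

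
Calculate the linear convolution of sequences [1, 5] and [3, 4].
y[0] = 1×3 = 3; y[1] = 1×4 + 5×3 = 19; y[2] = 5×4 = 20

[3, 19, 20]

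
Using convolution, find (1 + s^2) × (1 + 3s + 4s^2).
Ascending coefficients: a = [1, 0, 1], b = [1, 3, 4]. c[0] = 1×1 = 1; c[1] = 1×3 + 0×1 = 3; c[2] = 1×4 + 0×3 + 1×1 = 5; c[3] = 0×4 + 1×3 = 3; c[4] = 1×4 = 4. Result coefficients: [1, 3, 5, 3, 4] → 1 + 3s + 5s^2 + 3s^3 + 4s^4

1 + 3s + 5s^2 + 3s^3 + 4s^4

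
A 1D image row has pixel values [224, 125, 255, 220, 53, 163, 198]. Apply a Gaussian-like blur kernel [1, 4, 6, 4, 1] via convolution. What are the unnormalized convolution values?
Convolve image row [224, 125, 255, 220, 53, 163, 198] with kernel [1, 4, 6, 4, 1]: y[0] = 224×1 = 224; y[1] = 224×4 + 125×1 = 1021; y[2] = 224×6 + 125×4 + 255×1 = 2099; y[3] = 224×4 + 125×6 + 255×4 + 220×1 = 2886; y[4] = 224×1 + 125×4 + 255×6 + 220×4 + 53×1 = 3187; y[5] = 125×1 + 255×4 + 220×6 + 53×4 + 163×1 = 2840; y[6] = 255×1 + 220×4 + 53×6 + 163×4 + 198×1 = 2303; y[7] = 220×1 + 53×4 + 163×6 + 198×4 = 2202; y[8] = 53×1 + 163×4 + 198×6 = 1893; y[9] = 163×1 + 198×4 = 955; y[10] = 198×1 = 198 → [224, 1021, 2099, 2886, 3187, 2840, 2303, 2202, 1893, 955, 198]. Normalization factor = sum(kernel) = 16.

[224, 1021, 2099, 2886, 3187, 2840, 2303, 2202, 1893, 955, 198]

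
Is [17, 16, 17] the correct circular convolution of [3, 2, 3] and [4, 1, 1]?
Recompute circular convolution of [3, 2, 3] and [4, 1, 1]: y[0] = 3×4 + 2×1 + 3×1 = 17; y[1] = 3×1 + 2×4 + 3×1 = 14; y[2] = 3×1 + 2×1 + 3×4 = 17 → [17, 14, 17]. Compare to given [17, 16, 17]: they differ at index 1: given 16, correct 14, so answer: No

No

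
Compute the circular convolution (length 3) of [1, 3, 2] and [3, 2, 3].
Use y[k] = Σ_j u[j]·v[(k-j) mod 3]. y[0] = 1×3 + 3×3 + 2×2 = 16; y[1] = 1×2 + 3×3 + 2×3 = 17; y[2] = 1×3 + 3×2 + 2×3 = 15. Result: [16, 17, 15]

[16, 17, 15]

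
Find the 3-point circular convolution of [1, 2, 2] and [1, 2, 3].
Use y[k] = Σ_j u[j]·v[(k-j) mod 3]. y[0] = 1×1 + 2×3 + 2×2 = 11; y[1] = 1×2 + 2×1 + 2×3 = 10; y[2] = 1×3 + 2×2 + 2×1 = 9. Result: [11, 10, 9]

[11, 10, 9]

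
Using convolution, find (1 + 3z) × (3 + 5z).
Ascending coefficients: a = [1, 3], b = [3, 5]. c[0] = 1×3 = 3; c[1] = 1×5 + 3×3 = 14; c[2] = 3×5 = 15. Result coefficients: [3, 14, 15] → 3 + 14z + 15z^2

3 + 14z + 15z^2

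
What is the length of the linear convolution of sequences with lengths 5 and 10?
Linear/full convolution length: m + n - 1 = 5 + 10 - 1 = 14

14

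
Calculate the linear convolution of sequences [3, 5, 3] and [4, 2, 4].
y[0] = 3×4 = 12; y[1] = 3×2 + 5×4 = 26; y[2] = 3×4 + 5×2 + 3×4 = 34; y[3] = 5×4 + 3×2 = 26; y[4] = 3×4 = 12

[12, 26, 34, 26, 12]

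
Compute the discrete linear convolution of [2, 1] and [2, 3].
y[0] = 2×2 = 4; y[1] = 2×3 + 1×2 = 8; y[2] = 1×3 = 3

[4, 8, 3]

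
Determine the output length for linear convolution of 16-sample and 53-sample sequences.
Linear/full convolution length: m + n - 1 = 16 + 53 - 1 = 68

68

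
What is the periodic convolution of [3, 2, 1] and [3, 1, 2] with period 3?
Use y[k] = Σ_j u[j]·v[(k-j) mod 3]. y[0] = 3×3 + 2×2 + 1×1 = 14; y[1] = 3×1 + 2×3 + 1×2 = 11; y[2] = 3×2 + 2×1 + 1×3 = 11. Result: [14, 11, 11]

[14, 11, 11]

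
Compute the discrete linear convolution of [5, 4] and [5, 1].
y[0] = 5×5 = 25; y[1] = 5×1 + 4×5 = 25; y[2] = 4×1 = 4

[25, 25, 4]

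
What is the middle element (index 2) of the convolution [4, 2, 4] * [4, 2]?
Use y[k] = Σ_i a[i]·b[k-i] at k=2. y[2] = 2×2 + 4×4 = 20

20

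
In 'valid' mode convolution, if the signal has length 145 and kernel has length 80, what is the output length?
'Valid' mode counts only positions where the kernel fully overlaps the signal: m - n + 1 = 145 - 80 + 1 = 66

66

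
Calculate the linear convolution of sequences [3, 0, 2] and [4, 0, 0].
y[0] = 3×4 = 12; y[1] = 3×0 + 0×4 = 0; y[2] = 3×0 + 0×0 + 2×4 = 8; y[3] = 0×0 + 2×0 = 0; y[4] = 2×0 = 0

[12, 0, 8, 0, 0]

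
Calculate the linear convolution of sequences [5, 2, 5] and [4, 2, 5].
y[0] = 5×4 = 20; y[1] = 5×2 + 2×4 = 18; y[2] = 5×5 + 2×2 + 5×4 = 49; y[3] = 2×5 + 5×2 = 20; y[4] = 5×5 = 25

[20, 18, 49, 20, 25]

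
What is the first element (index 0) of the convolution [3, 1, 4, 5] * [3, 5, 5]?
Use y[k] = Σ_i a[i]·b[k-i] at k=0. y[0] = 3×3 = 9

9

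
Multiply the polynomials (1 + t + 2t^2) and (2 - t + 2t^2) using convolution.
Ascending coefficients: a = [1, 1, 2], b = [2, -1, 2]. c[0] = 1×2 = 2; c[1] = 1×-1 + 1×2 = 1; c[2] = 1×2 + 1×-1 + 2×2 = 5; c[3] = 1×2 + 2×-1 = 0; c[4] = 2×2 = 4. Result coefficients: [2, 1, 5, 0, 4] → 2 + t + 5t^2 + 4t^4

2 + t + 5t^2 + 4t^4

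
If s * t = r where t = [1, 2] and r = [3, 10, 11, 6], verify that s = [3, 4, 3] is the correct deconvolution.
Forward-compute [3, 4, 3] * [1, 2]: r[0] = 3×1 = 3; r[1] = 3×2 + 4×1 = 10; r[2] = 4×2 + 3×1 = 11; r[3] = 3×2 = 6 → [3, 10, 11, 6]. Matches given r = [3, 10, 11, 6], so verified.

Verified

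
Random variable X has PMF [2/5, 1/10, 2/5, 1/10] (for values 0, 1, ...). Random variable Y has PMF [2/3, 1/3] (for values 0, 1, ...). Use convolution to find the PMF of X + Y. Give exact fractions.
P(X+Y=k) = Σ_i P(X=i)·P(Y=k-i) — a convolution of [2/5, 1/10, 2/5, 1/10] and [2/3, 1/3]. P(X+Y=0) = (2/5)×(2/3) = 4/15; P(X+Y=1) = (2/5)×(1/3) + (1/10)×(2/3) = 2/15 + 1/15 = 1/5; P(X+Y=2) = (1/10)×(1/3) + (2/5)×(2/3) = 1/30 + 4/15 = 3/10; P(X+Y=3) = (2/5)×(1/3) + (1/10)×(2/3) = 2/15 + 1/15 = 1/5; P(X+Y=4) = (1/10)×(1/3) = 1/30. PMF: [4/15, 1/5, 3/10, 1/5, 1/30] (sums to 1 ✓)

[4/15, 1/5, 3/10, 1/5, 1/30]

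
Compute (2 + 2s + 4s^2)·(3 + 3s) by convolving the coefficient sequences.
Ascending coefficients: a = [2, 2, 4], b = [3, 3]. c[0] = 2×3 = 6; c[1] = 2×3 + 2×3 = 12; c[2] = 2×3 + 4×3 = 18; c[3] = 4×3 = 12. Result coefficients: [6, 12, 18, 12] → 6 + 12s + 18s^2 + 12s^3

6 + 12s + 18s^2 + 12s^3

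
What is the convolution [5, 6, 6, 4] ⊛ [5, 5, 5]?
y[0] = 5×5 = 25; y[1] = 5×5 + 6×5 = 55; y[2] = 5×5 + 6×5 + 6×5 = 85; y[3] = 6×5 + 6×5 + 4×5 = 80; y[4] = 6×5 + 4×5 = 50; y[5] = 4×5 = 20

[25, 55, 85, 80, 50, 20]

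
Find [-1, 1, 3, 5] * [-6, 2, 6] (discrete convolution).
y[0] = -1×-6 = 6; y[1] = -1×2 + 1×-6 = -8; y[2] = -1×6 + 1×2 + 3×-6 = -22; y[3] = 1×6 + 3×2 + 5×-6 = -18; y[4] = 3×6 + 5×2 = 28; y[5] = 5×6 = 30

[6, -8, -22, -18, 28, 30]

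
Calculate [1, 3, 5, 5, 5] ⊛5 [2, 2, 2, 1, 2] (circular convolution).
Use y[k] = Σ_j a[j]·b[(k-j) mod 5]. y[0] = 1×2 + 3×2 + 5×1 + 5×2 + 5×2 = 33; y[1] = 1×2 + 3×2 + 5×2 + 5×1 + 5×2 = 33; y[2] = 1×2 + 3×2 + 5×2 + 5×2 + 5×1 = 33; y[3] = 1×1 + 3×2 + 5×2 + 5×2 + 5×2 = 37; y[4] = 1×2 + 3×1 + 5×2 + 5×2 + 5×2 = 35. Result: [33, 33, 33, 37, 35]

[33, 33, 33, 37, 35]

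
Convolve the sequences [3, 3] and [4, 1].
y[0] = 3×4 = 12; y[1] = 3×1 + 3×4 = 15; y[2] = 3×1 = 3

[12, 15, 3]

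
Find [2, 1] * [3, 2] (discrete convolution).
y[0] = 2×3 = 6; y[1] = 2×2 + 1×3 = 7; y[2] = 1×2 = 2

[6, 7, 2]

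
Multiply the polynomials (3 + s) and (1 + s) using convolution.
Ascending coefficients: a = [3, 1], b = [1, 1]. c[0] = 3×1 = 3; c[1] = 3×1 + 1×1 = 4; c[2] = 1×1 = 1. Result coefficients: [3, 4, 1] → 3 + 4s + s^2

3 + 4s + s^2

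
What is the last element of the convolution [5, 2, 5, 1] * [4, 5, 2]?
Use y[k] = Σ_i a[i]·b[k-i] at k=5. y[5] = 1×2 = 2

2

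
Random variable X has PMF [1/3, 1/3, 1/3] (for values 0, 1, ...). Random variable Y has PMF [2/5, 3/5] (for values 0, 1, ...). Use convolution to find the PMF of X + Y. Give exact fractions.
P(X+Y=k) = Σ_i P(X=i)·P(Y=k-i) — a convolution of [1/3, 1/3, 1/3] and [2/5, 3/5]. P(X+Y=0) = (1/3)×(2/5) = 2/15; P(X+Y=1) = (1/3)×(3/5) + (1/3)×(2/5) = 1/5 + 2/15 = 1/3; P(X+Y=2) = (1/3)×(3/5) + (1/3)×(2/5) = 1/5 + 2/15 = 1/3; P(X+Y=3) = (1/3)×(3/5) = 1/5. PMF: [2/15, 1/3, 1/3, 1/5] (sums to 1 ✓)

[2/15, 1/3, 1/3, 1/5]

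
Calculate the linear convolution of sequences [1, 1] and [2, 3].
y[0] = 1×2 = 2; y[1] = 1×3 + 1×2 = 5; y[2] = 1×3 = 3

[2, 5, 3]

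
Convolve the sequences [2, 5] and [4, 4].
y[0] = 2×4 = 8; y[1] = 2×4 + 5×4 = 28; y[2] = 5×4 = 20

[8, 28, 20]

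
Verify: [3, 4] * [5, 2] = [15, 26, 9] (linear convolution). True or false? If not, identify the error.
Recompute linear convolution of [3, 4] and [5, 2]: y[0] = 3×5 = 15; y[1] = 3×2 + 4×5 = 26; y[2] = 4×2 = 8 → [15, 26, 8]. Compare to given [15, 26, 9]: they differ at index 2: given 9, correct 8, so answer: No

No. Error at index 2: given 9, correct 8.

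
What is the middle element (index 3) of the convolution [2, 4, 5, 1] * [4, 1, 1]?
Use y[k] = Σ_i a[i]·b[k-i] at k=3. y[3] = 4×1 + 5×1 + 1×4 = 13

13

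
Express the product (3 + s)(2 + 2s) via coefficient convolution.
Ascending coefficients: a = [3, 1], b = [2, 2]. c[0] = 3×2 = 6; c[1] = 3×2 + 1×2 = 8; c[2] = 1×2 = 2. Result coefficients: [6, 8, 2] → 6 + 8s + 2s^2

6 + 8s + 2s^2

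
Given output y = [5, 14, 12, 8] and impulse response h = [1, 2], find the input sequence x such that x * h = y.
Deconvolve y=[5, 14, 12, 8] by h=[1, 2]. Since h[0]=1, solve forward: x[0] = y[0] / 1 = 5; x[1] = (y[1] - 5×2) / 1 = 4; x[2] = (y[2] - 4×2) / 1 = 4. So x = [5, 4, 4]. Check by forward convolution: y[0] = 5×1 = 5; y[1] = 5×2 + 4×1 = 14; y[2] = 4×2 + 4×1 = 12; y[3] = 4×2 = 8

[5, 4, 4]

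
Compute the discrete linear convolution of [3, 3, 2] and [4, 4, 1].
y[0] = 3×4 = 12; y[1] = 3×4 + 3×4 = 24; y[2] = 3×1 + 3×4 + 2×4 = 23; y[3] = 3×1 + 2×4 = 11; y[4] = 2×1 = 2

[12, 24, 23, 11, 2]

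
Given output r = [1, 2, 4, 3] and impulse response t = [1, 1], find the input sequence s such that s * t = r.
Deconvolve r=[1, 2, 4, 3] by t=[1, 1]. Since t[0]=1, solve forward: s[0] = r[0] / 1 = 1; s[1] = (r[1] - 1×1) / 1 = 1; s[2] = (r[2] - 1×1) / 1 = 3. So s = [1, 1, 3]. Check by forward convolution: r[0] = 1×1 = 1; r[1] = 1×1 + 1×1 = 2; r[2] = 1×1 + 3×1 = 4; r[3] = 3×1 = 3

[1, 1, 3]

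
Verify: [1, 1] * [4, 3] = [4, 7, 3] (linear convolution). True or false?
Recompute linear convolution of [1, 1] and [4, 3]: y[0] = 1×4 = 4; y[1] = 1×3 + 1×4 = 7; y[2] = 1×3 = 3 → [4, 7, 3]. Given [4, 7, 3] matches, so answer: Yes

Yes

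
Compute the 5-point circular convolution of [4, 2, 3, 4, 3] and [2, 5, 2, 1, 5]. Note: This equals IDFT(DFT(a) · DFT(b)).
Either evaluate y[k] = Σ_j a[j]·b[(k-j) mod 5] directly, or use IDFT(DFT(a) · DFT(b)). y[0] = 4×2 + 2×5 + 3×1 + 4×2 + 3×5 = 44; y[1] = 4×5 + 2×2 + 3×5 + 4×1 + 3×2 = 49; y[2] = 4×2 + 2×5 + 3×2 + 4×5 + 3×1 = 47; y[3] = 4×1 + 2×2 + 3×5 + 4×2 + 3×5 = 46; y[4] = 4×5 + 2×1 + 3×2 + 4×5 + 3×2 = 54. Result: [44, 49, 47, 46, 54]

[44, 49, 47, 46, 54]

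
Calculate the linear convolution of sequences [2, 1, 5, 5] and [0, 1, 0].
y[0] = 2×0 = 0; y[1] = 2×1 + 1×0 = 2; y[2] = 2×0 + 1×1 + 5×0 = 1; y[3] = 1×0 + 5×1 + 5×0 = 5; y[4] = 5×0 + 5×1 = 5; y[5] = 5×0 = 0

[0, 2, 1, 5, 5, 0]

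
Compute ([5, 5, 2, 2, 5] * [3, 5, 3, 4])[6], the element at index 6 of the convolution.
Use y[k] = Σ_i a[i]·b[k-i] at k=6. y[6] = 2×4 + 5×3 = 23

23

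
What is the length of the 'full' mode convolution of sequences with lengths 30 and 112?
Linear/full convolution length: m + n - 1 = 30 + 112 - 1 = 141

141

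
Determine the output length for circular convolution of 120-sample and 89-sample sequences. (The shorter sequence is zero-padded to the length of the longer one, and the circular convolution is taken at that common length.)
Circular convolution (zero-padding the shorter input) has length max(m, n) = max(120, 89) = 120

120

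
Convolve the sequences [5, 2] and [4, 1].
y[0] = 5×4 = 20; y[1] = 5×1 + 2×4 = 13; y[2] = 2×1 = 2

[20, 13, 2]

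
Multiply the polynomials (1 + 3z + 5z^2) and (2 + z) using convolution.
Ascending coefficients: a = [1, 3, 5], b = [2, 1]. c[0] = 1×2 = 2; c[1] = 1×1 + 3×2 = 7; c[2] = 3×1 + 5×2 = 13; c[3] = 5×1 = 5. Result coefficients: [2, 7, 13, 5] → 2 + 7z + 13z^2 + 5z^3

2 + 7z + 13z^2 + 5z^3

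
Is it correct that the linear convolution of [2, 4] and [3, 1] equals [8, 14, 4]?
Recompute linear convolution of [2, 4] and [3, 1]: y[0] = 2×3 = 6; y[1] = 2×1 + 4×3 = 14; y[2] = 4×1 = 4 → [6, 14, 4]. Compare to given [8, 14, 4]: they differ at index 0: given 8, correct 6, so answer: No

No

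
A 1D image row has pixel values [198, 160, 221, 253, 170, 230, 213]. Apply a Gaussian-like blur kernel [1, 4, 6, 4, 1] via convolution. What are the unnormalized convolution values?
Convolve image row [198, 160, 221, 253, 170, 230, 213] with kernel [1, 4, 6, 4, 1]: y[0] = 198×1 = 198; y[1] = 198×4 + 160×1 = 952; y[2] = 198×6 + 160×4 + 221×1 = 2049; y[3] = 198×4 + 160×6 + 221×4 + 253×1 = 2889; y[4] = 198×1 + 160×4 + 221×6 + 253×4 + 170×1 = 3346; y[5] = 160×1 + 221×4 + 253×6 + 170×4 + 230×1 = 3472; y[6] = 221×1 + 253×4 + 170×6 + 230×4 + 213×1 = 3386; y[7] = 253×1 + 170×4 + 230×6 + 213×4 = 3165; y[8] = 170×1 + 230×4 + 213×6 = 2368; y[9] = 230×1 + 213×4 = 1082; y[10] = 213×1 = 213 → [198, 952, 2049, 2889, 3346, 3472, 3386, 3165, 2368, 1082, 213]. Normalization factor = sum(kernel) = 16.

[198, 952, 2049, 2889, 3346, 3472, 3386, 3165, 2368, 1082, 213]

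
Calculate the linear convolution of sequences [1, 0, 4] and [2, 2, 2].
y[0] = 1×2 = 2; y[1] = 1×2 + 0×2 = 2; y[2] = 1×2 + 0×2 + 4×2 = 10; y[3] = 0×2 + 4×2 = 8; y[4] = 4×2 = 8

[2, 2, 10, 8, 8]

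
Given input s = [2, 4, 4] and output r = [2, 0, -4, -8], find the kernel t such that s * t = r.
Output length 4 = len(s) + len(t) - 1 ⇒ len(t) = 2. Solve t forward using t[k] = (r[k] - Σ_{i≥1} s[i]·t[k-i]) / s[0]: t[0] = r[0] / s[0] = 2 / 2 = 1; t[1] = (r[1] - 4×1) / s[0] = (0 - 4×1) / 2 = -2. So t = [1, -2]. Forward-check [2, 4, 4] * [1, -2]: r[0] = 2×1 = 2; r[1] = 2×-2 + 4×1 = 0; r[2] = 4×-2 + 4×1 = -4; r[3] = 4×-2 = -8 → [2, 0, -4, -8] ✓

[1, -2]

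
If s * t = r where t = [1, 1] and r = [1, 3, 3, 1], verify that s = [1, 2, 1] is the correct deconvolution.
Forward-compute [1, 2, 1] * [1, 1]: r[0] = 1×1 = 1; r[1] = 1×1 + 2×1 = 3; r[2] = 2×1 + 1×1 = 3; r[3] = 1×1 = 1 → [1, 3, 3, 1]. Matches given r = [1, 3, 3, 1], so verified.

Verified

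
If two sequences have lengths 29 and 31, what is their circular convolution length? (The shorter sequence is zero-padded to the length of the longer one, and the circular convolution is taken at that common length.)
Circular convolution (zero-padding the shorter input) has length max(m, n) = max(29, 31) = 31

31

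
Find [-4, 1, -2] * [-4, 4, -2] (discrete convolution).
y[0] = -4×-4 = 16; y[1] = -4×4 + 1×-4 = -20; y[2] = -4×-2 + 1×4 + -2×-4 = 20; y[3] = 1×-2 + -2×4 = -10; y[4] = -2×-2 = 4

[16, -20, 20, -10, 4]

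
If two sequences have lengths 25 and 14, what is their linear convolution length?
Linear/full convolution length: m + n - 1 = 25 + 14 - 1 = 38

38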